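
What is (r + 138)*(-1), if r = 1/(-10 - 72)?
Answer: -11315/82 ≈ -137.99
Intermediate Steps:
r = -1/82 (r = 1/(-82) = -1/82 ≈ -0.012195)
(r + 138)*(-1) = (-1/82 + 138)*(-1) = (11315/82)*(-1) = -11315/82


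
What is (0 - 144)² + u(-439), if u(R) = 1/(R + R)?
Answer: 18206207/878 ≈ 20736.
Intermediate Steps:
u(R) = 1/(2*R)
(0 - 144)² + u(-439) = (0 - 144)² + (½)/(-439) = (-144)² + (½)*(-1/439) = 20736 - 1/878 = 18206207/878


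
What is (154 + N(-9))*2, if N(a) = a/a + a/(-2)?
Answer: 319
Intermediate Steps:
N(a) = 1 - a/2 (N(a) = 1 + a*(-½) = 1 - a/2)
(154 + N(-9))*2 = (154 + (1 - ½*(-9)))*2 = (154 + (1 + 9/2))*2 = (154 + 11/2)*2 = (319/2)*2 = 319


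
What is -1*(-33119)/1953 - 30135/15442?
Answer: 64652849/4308318 ≈ 15.007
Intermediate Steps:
-1*(-33119)/1953 - 30135/15442 = 33119*(1/1953) - 30135*1/15442 = 33119/1953 - 4305/2206 = 64652849/4308318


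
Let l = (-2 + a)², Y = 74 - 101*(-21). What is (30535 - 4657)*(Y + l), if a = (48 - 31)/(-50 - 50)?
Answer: 284620334571/5000 ≈ 5.6924e+7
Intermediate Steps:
Y = 2195 (Y = 74 + 2121 = 2195)
a = -17/100 (a = 17/(-100) = 17*(-1/100) = -17/100 ≈ -0.17000)
l = 47089/10000 (l = (-2 - 17/100)² = (-217/100)² = 47089/10000 ≈ 4.7089)
(30535 - 4657)*(Y + l) = (30535 - 4657)*(2195 + 47089/10000) = 25878*(21997089/10000) = 284620334571/5000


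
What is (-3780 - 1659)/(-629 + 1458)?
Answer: -5439/829 ≈ -6.5609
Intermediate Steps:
(-3780 - 1659)/(-629 + 1458) = -5439/829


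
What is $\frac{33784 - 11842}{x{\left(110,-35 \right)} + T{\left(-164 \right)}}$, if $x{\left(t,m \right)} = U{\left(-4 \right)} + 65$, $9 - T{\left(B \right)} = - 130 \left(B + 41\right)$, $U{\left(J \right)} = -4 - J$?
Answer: $- \frac{477}{346} \approx -1.3786$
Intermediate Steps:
$T{\left(B \right)} = 5339 + 130 B$ ($T{\left(B \right)} = 9 - - 130 \left(B + 41\right) = 9 - - 130 \left(41 + B\right) = 9 - \left(-5330 - 130 B\right) = 9 + \left(5330 + 130 B\right) = 5339 + 130 B$)
$x{\left(t,m \right)} = 65$ ($x{\left(t,m \right)} = \left(-4 - -4\right) + 65 = \left(-4 + 4\right) + 65 = 0 + 65 = 65$)
$\frac{33784 - 11842}{x{\left(110,-35 \right)} + T{\left(-164 \right)}} = \frac{33784 - 11842}{65 + \left(5339 + 130 \left(-164\right)\right)} = \frac{21942}{65 + \left(5339 - 21320\right)} = \frac{21942}{65 - 15981} = \frac{21942}{-15916} = 21942 \left(- \frac{1}{15916}\right) = - \frac{477}{346}$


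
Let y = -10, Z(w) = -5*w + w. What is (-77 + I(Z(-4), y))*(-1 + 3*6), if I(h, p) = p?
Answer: -1479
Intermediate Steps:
Z(w) = -4*w
(-77 + I(Z(-4), y))*(-1 + 3*6) = (-77 - 10)*(-1 + 3*6) = -87*(-1 + 18) = -87*17 = -1479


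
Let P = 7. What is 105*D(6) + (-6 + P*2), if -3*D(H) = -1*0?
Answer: 8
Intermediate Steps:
D(H) = 0 (D(H) = -(-1)*0/3 = -1/3*0 = 0)
105*D(6) + (-6 + P*2) = 105*0 + (-6 + 7*2) = 0 + (-6 + 14) = 0 + 8 = 8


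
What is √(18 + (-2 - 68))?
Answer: 2*I*√13 ≈ 7.2111*I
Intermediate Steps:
√(18 + (-2 - 68)) = √(18 - 70) = √(-52) = 2*I*√13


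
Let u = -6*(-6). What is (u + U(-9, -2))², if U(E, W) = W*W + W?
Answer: 1444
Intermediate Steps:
U(E, W) = W + W² (U(E, W) = W² + W = W + W²)
u = 36
(u + U(-9, -2))² = (36 - 2*(1 - 2))² = (36 - 2*(-1))² = (36 + 2)² = 38² = 1444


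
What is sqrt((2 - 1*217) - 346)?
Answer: I*sqrt(561) ≈ 23.685*I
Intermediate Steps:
sqrt((2 - 1*217) - 346) = sqrt((2 - 217) - 346) = sqrt(-215 - 346) = sqrt(-561) = I*sqrt(561)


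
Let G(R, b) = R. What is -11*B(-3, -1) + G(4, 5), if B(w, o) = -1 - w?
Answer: -18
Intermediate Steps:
-11*B(-3, -1) + G(4, 5) = -11*(-1 - 1*(-3)) + 4 = -11*(-1 + 3) + 4 = -11*2 + 4 = -22 + 4 = -18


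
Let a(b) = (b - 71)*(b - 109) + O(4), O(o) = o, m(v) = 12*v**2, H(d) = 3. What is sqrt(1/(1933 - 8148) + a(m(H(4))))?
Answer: 2*I*sqrt(318667910)/6215 ≈ 5.7446*I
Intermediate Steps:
a(b) = 4 + (-109 + b)*(-71 + b) (a(b) = (b - 71)*(b - 109) + 4 = (-71 + b)*(-109 + b) + 4 = (-109 + b)*(-71 + b) + 4 = 4 + (-109 + b)*(-71 + b))
sqrt(1/(1933 - 8148) + a(m(H(4)))) = sqrt(1/(1933 - 8148) + (7743 + (12*3**2)**2 - 2160*3**2)) = sqrt(1/(-6215) + (7743 + (12*9)**2 - 2160*9)) = sqrt(-1/6215 + (7743 + 108**2 - 180*108)) = sqrt(-1/6215 + (7743 + 11664 - 19440)) = sqrt(-1/6215 - 33) = sqrt(-205096/6215) = 2*I*sqrt(318667910)/6215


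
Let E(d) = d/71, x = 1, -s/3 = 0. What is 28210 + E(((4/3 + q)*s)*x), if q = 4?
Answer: 28210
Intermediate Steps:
s = 0 (s = -3*0 = 0)
E(d) = d/71 (E(d) = d*(1/71) = d/71)
28210 + E(((4/3 + q)*s)*x) = 28210 + (((4/3 + 4)*0)*1)/71 = 28210 + (((16/3)*0)*1)/71 = 28210 + (0*1)/71 = 28210 + (1/71)*0 = 28210 + 0 = 28210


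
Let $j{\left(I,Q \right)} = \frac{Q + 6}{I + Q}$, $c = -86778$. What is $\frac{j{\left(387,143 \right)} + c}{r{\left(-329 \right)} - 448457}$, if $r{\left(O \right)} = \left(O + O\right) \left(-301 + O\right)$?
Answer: $\frac{45992191}{17976010} \approx 2.5585$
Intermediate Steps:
$r{\left(O \right)} = 2 O \left(-301 + O\right)$
$j{\left(I,Q \right)} = \frac{6 + Q}{I + Q}$
$\frac{j{\left(387,143 \right)} + c}{r{\left(-329 \right)} - 448457} = \frac{\frac{6 + 143}{387 + 143} - 86778}{2 \left(-329\right) \left(-301 - 329\right) - 448457} = \frac{\frac{1}{530} \cdot 149 - 86778}{2 \left(-329\right) \left(-630\right) - 448457} = \frac{\frac{1}{530} \cdot 149 - 86778}{414540 - 448457} = \frac{\frac{149}{530} - 86778}{-33917} = \left(- \frac{45992191}{530}\right) \left(- \frac{1}{33917}\right) = \frac{45992191}{17976010}$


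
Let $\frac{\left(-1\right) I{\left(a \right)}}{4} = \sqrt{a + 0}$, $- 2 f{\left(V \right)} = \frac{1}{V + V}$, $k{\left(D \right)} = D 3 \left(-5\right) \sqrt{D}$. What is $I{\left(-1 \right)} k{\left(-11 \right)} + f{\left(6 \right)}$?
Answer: $- \frac{1}{24} + 660 \sqrt{11} \approx 2188.9$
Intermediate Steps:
$k{\left(D \right)} = - 15 D^{\frac{3}{2}}$ ($k{\left(D \right)} = 3 D \left(-5\right) \sqrt{D} = - 15 D \sqrt{D} = - 15 D^{\frac{3}{2}}$)
$f{\left(V \right)} = - \frac{1}{4 V}$ ($f{\left(V \right)} = - \frac{1}{2 \left(V + V\right)} = - \frac{1}{2 \cdot 2 V} = - \frac{\frac{1}{2} \frac{1}{V}}{2} = - \frac{1}{4 V}$)
$I{\left(a \right)} = - 4 \sqrt{a}$ ($I{\left(a \right)} = - 4 \sqrt{a + 0} = - 4 \sqrt{a}$)
$I{\left(-1 \right)} k{\left(-11 \right)} + f{\left(6 \right)} = - 4 \sqrt{-1} \left(- 15 \left(-11\right)^{\frac{3}{2}}\right) - \frac{1}{4 \cdot 6} = - 4 i \left(- 15 \left(- 11 i \sqrt{11}\right)\right) - \frac{1}{24} = - 4 i 165 i \sqrt{11} - \frac{1}{24} = 660 \sqrt{11} - \frac{1}{24} = - \frac{1}{24} + 660 \sqrt{11}$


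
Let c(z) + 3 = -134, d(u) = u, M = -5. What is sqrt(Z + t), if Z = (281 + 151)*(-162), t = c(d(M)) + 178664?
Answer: sqrt(108543) ≈ 329.46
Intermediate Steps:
c(z) = -137 (c(z) = -3 - 134 = -137)
t = 178527 (t = -137 + 178664 = 178527)
Z = -69984 (Z = 432*(-162) = -69984)
sqrt(Z + t) = sqrt(-69984 + 178527) = sqrt(108543)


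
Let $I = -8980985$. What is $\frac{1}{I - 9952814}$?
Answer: $- \frac{1}{18933799} \approx -5.2816 \cdot 10^{-8}$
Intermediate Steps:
$\frac{1}{I - 9952814} = \frac{1}{-8980985 - 9952814} = \frac{1}{-18933799} = - \frac{1}{18933799}$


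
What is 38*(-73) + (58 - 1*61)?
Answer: -2777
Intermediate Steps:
38*(-73) + (58 - 1*61) = -2774 + (58 - 61) = -2774 - 3 = -2777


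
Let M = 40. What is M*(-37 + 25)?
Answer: -480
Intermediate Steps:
M*(-37 + 25) = 40*(-37 + 25) = 40*(-12) = -480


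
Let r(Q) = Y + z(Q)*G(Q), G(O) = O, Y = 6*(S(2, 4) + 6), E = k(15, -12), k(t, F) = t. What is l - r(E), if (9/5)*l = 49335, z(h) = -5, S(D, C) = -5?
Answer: 82432/3 ≈ 27477.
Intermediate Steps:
E = 15
Y = 6 (Y = 6*(-5 + 6) = 6*1 = 6)
l = 82225/3 (l = (5/9)*49335 = 82225/3 ≈ 27408.)
r(Q) = 6 - 5*Q
l - r(E) = 82225/3 - (6 - 5*15) = 82225/3 - (6 - 75) = 82225/3 - 1*(-69) = 82225/3 + 69 = 82432/3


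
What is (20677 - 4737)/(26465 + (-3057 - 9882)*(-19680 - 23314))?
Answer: 15940/556325831 ≈ 2.8652e-5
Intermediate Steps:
(20677 - 4737)/(26465 + (-3057 - 9882)*(-19680 - 23314)) = 15940/(26465 - 12939*(-42994)) = 15940/(26465 + 556299366) = 15940/556325831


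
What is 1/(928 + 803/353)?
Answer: 353/328387 ≈ 0.0010750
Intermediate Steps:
1/(928 + 803/353) = 1/(328387/353) = 353/328387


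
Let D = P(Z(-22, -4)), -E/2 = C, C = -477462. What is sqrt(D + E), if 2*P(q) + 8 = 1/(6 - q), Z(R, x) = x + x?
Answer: sqrt(187164327)/14 ≈ 977.20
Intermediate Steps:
Z(R, x) = 2*x
P(q) = -4 + 1/(2*(6 - q))
E = 954924 (E = -2*(-477462) = 954924)
D = -111/28 (D = (47 - 16*(-4))/(2*(-6 + 2*(-4))) = (47 - 8*(-8))/(2*(-6 - 8)) = (1/2)*(47 + 64)/(-14) = (1/2)*(-1/14)*111 = -111/28 ≈ -3.9643)
sqrt(D + E) = sqrt(-111/28 + 954924) = sqrt(26737761/28) = sqrt(187164327)/14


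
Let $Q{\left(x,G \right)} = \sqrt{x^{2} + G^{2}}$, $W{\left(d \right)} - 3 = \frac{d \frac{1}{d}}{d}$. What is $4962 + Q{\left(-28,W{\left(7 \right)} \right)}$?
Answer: $4962 + \frac{10 \sqrt{389}}{7} \approx 4990.2$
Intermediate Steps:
$W{\left(d \right)} = 3 + \frac{1}{d}$ ($W{\left(d \right)} = 3 + \frac{d \frac{1}{d}}{d} = 3 + 1 \frac{1}{d} = 3 + \frac{1}{d}$)
$Q{\left(x,G \right)} = \sqrt{G^{2} + x^{2}}$
$4962 + Q{\left(-28,W{\left(7 \right)} \right)} = 4962 + \sqrt{\left(3 + \frac{1}{7}\right)^{2} + \left(-28\right)^{2}} = 4962 + \sqrt{\left(3 + \frac{1}{7}\right)^{2} + 784} = 4962 + \sqrt{\left(\frac{22}{7}\right)^{2} + 784} = 4962 + \sqrt{\frac{484}{49} + 784} = 4962 + \sqrt{\frac{38900}{49}} = 4962 + \frac{10 \sqrt{389}}{7}$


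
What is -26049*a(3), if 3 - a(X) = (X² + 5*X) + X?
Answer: 625176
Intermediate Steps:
a(X) = 3 - X² - 6*X (a(X) = 3 - ((X² + 5*X) + X) = 3 - (X² + 6*X) = 3 + (-X² - 6*X) = 3 - X² - 6*X)
-26049*a(3) = -26049*(3 - 1*3² - 6*3) = -26049*(3 - 1*9 - 18) = -26049*(3 - 9 - 18) = -26049*(-24) = 625176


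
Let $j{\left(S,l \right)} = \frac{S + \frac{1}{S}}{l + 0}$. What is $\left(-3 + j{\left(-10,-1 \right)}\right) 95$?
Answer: $\frac{1349}{2} \approx 674.5$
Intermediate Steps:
$j{\left(S,l \right)} = \frac{S + \frac{1}{S}}{l}$
$\left(-3 + j{\left(-10,-1 \right)}\right) 95 = \left(-3 + \frac{1 + \left(-10\right)^{2}}{\left(-10\right) \left(-1\right)}\right) 95 = \left(-3 - - \frac{1 + 100}{10}\right) 95 = \left(-3 - \left(- \frac{1}{10}\right) 101\right) 95 = \left(-3 + \frac{101}{10}\right) 95 = \frac{71}{10} \cdot 95 = \frac{1349}{2}$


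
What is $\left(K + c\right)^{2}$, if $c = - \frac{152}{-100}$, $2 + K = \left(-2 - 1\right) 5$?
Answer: $\frac{149769}{625} \approx 239.63$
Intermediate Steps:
$K = -17$ ($K = -2 + \left(-2 - 1\right) 5 = -2 - 15 = -17$)
$c = \frac{38}{25}$ ($c = \left(-152\right) \left(- \frac{1}{100}\right) = \frac{38}{25} \approx 1.52$)
$\left(K + c\right)^{2} = \left(-17 + \frac{38}{25}\right)^{2} = \left(- \frac{387}{25}\right)^{2} = \frac{149769}{625}$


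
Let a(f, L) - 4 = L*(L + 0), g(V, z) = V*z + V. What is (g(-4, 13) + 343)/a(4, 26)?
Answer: 287/680 ≈ 0.42206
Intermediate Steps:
g(V, z) = V + V*z
a(f, L) = 4 + L**2 (a(f, L) = 4 + L*(L + 0) = 4 + L*L = 4 + L**2)
(g(-4, 13) + 343)/a(4, 26) = (-4*(1 + 13) + 343)/(4 + 26**2) = (-4*14 + 343)/(4 + 676) = (-56 + 343)/680 = 287*(1/680) = 287/680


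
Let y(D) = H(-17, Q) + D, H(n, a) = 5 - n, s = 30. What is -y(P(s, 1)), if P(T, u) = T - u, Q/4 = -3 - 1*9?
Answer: -51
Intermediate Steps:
Q = -48 (Q = 4*(-3 - 1*9) = 4*(-3 - 9) = 4*(-12) = -48)
y(D) = 22 + D (y(D) = (5 - 1*(-17)) + D = (5 + 17) + D = 22 + D)
-y(P(s, 1)) = -(22 + (30 - 1*1)) = -(22 + (30 - 1)) = -(22 + 29) = -1*51 = -51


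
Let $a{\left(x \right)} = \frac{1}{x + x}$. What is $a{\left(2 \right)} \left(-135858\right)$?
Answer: $- \frac{67929}{2} \approx -33965.0$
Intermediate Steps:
$a{\left(x \right)} = \frac{1}{2 x}$
$a{\left(2 \right)} \left(-135858\right) = \frac{1}{2 \cdot 2} \left(-135858\right) = \frac{1}{2} \cdot \frac{1}{2} \left(-135858\right) = \frac{1}{4} \left(-135858\right) = - \frac{67929}{2}$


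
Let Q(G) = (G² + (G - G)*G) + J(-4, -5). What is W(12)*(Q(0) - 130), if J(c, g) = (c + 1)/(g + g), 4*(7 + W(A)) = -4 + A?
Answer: 1297/2 ≈ 648.50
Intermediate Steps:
W(A) = -8 + A/4 (W(A) = -7 + (-4 + A)/4 = -7 + (-1 + A/4) = -8 + A/4)
J(c, g) = (1 + c)/(2*g) (J(c, g) = (1 + c)/((2*g)) = (1 + c)*(1/(2*g)) = (1 + c)/(2*g))
Q(G) = 3/10 + G² (Q(G) = (G² + (G - G)*G) + (½)*(1 - 4)/(-5) = (G² + 0*G) + (½)*(-⅕)*(-3) = (G² + 0) + 3/10 = G² + 3/10 = 3/10 + G²)
W(12)*(Q(0) - 130) = (-8 + (¼)*12)*((3/10 + 0²) - 130) = (-8 + 3)*((3/10 + 0) - 130) = -5*(3/10 - 130) = -5*(-1297/10) = 1297/2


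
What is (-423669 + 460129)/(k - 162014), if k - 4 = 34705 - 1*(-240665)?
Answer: 1823/5668 ≈ 0.32163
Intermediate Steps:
k = 275374 (k = 4 + (34705 - 1*(-240665)) = 4 + (34705 + 240665) = 4 + 275370 = 275374)
(-423669 + 460129)/(k - 162014) = (-423669 + 460129)/(275374 - 162014) = 36460/113360 = 36460*(1/113360) = 1823/5668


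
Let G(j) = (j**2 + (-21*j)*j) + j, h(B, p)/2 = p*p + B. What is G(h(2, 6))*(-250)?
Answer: 28861000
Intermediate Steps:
h(B, p) = 2*B + 2*p**2 (h(B, p) = 2*(p*p + B) = 2*(p**2 + B) = 2*(B + p**2) = 2*B + 2*p**2)
G(j) = j - 20*j**2 (G(j) = (j**2 - 21*j**2) + j = -20*j**2 + j = j - 20*j**2)
G(h(2, 6))*(-250) = ((2*2 + 2*6**2)*(1 - 20*(2*2 + 2*6**2)))*(-250) = ((4 + 2*36)*(1 - 20*(4 + 2*36)))*(-250) = ((4 + 72)*(1 - 20*(4 + 72)))*(-250) = (76*(1 - 20*76))*(-250) = (76*(1 - 1520))*(-250) = (76*(-1519))*(-250) = -115444*(-250) = 28861000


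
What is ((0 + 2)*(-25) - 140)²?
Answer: 36100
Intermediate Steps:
((0 + 2)*(-25) - 140)² = (2*(-25) - 140)² = (-50 - 140)² = (-190)² = 36100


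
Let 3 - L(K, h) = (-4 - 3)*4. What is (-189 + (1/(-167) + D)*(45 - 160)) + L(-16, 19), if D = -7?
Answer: 108164/167 ≈ 647.69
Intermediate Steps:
L(K, h) = 31 (L(K, h) = 3 - (-4 - 3)*4 = 3 - (-7)*4 = 3 - 1*(-28) = 3 + 28 = 31)
(-189 + (1/(-167) + D)*(45 - 160)) + L(-16, 19) = (-189 + (1/(-167) - 7)*(45 - 160)) + 31 = (-189 + (-1/167 - 7)*(-115)) + 31 = (-189 - 1170/167*(-115)) + 31 = (-189 + 134550/167) + 31 = 102987/167 + 31 = 108164/167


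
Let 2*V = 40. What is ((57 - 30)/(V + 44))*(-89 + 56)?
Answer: -891/64 ≈ -13.922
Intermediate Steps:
V = 20 (V = (½)*40 = 20)
((57 - 30)/(V + 44))*(-89 + 56) = ((57 - 30)/(20 + 44))*(-89 + 56) = (27/64)*(-33) = -891/64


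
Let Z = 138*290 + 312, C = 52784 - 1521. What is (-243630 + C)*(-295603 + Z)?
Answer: 49105716457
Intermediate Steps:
C = 51263
Z = 40332 (Z = 40020 + 312 = 40332)
(-243630 + C)*(-295603 + Z) = (-243630 + 51263)*(-295603 + 40332) = -192367*(-255271) = 49105716457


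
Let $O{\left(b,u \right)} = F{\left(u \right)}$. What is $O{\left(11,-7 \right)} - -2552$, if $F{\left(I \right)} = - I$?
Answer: $2559$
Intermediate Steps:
$O{\left(b,u \right)} = - u$
$O{\left(11,-7 \right)} - -2552 = \left(-1\right) \left(-7\right) - -2552 = 7 + 2552 = 2559$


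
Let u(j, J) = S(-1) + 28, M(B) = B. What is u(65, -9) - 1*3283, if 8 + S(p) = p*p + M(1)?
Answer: -3261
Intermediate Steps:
S(p) = -7 + p² (S(p) = -8 + (p*p + 1) = -8 + (p² + 1) = -8 + (1 + p²) = -7 + p²)
u(j, J) = 22 (u(j, J) = (-7 + (-1)²) + 28 = (-7 + 1) + 28 = -6 + 28 = 22)
u(65, -9) - 1*3283 = 22 - 1*3283 = 22 - 3283 = -3261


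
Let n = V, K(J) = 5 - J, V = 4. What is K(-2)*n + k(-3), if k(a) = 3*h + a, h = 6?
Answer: 43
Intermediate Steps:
n = 4
k(a) = 18 + a (k(a) = 3*6 + a = 18 + a)
K(-2)*n + k(-3) = (5 - 1*(-2))*4 + (18 - 3) = (5 + 2)*4 + 15 = 7*4 + 15 = 28 + 15 = 43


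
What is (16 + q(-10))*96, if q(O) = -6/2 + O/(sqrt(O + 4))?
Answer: 1248 + 160*I*sqrt(6) ≈ 1248.0 + 391.92*I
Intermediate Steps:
q(O) = -3 + O/sqrt(4 + O) (q(O) = -6*1/2 + O/(sqrt(4 + O)) = -3 + O/sqrt(4 + O))
(16 + q(-10))*96 = (16 + (-3 - 10/sqrt(4 - 10)))*96 = (16 + (-3 - (-5)*I*sqrt(6)/3))*96 = (16 + (-3 + 5*I*sqrt(6)/3))*96 = (13 + 5*I*sqrt(6)/3)*96 = 1248 + 160*I*sqrt(6)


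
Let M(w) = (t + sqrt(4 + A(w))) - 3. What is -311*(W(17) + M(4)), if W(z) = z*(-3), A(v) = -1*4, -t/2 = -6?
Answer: 13062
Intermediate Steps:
t = 12 (t = -2*(-6) = 12)
A(v) = -4
M(w) = 9 (M(w) = (12 + sqrt(4 - 4)) - 3 = (12 + sqrt(0)) - 3 = (12 + 0) - 3 = 12 - 3 = 9)
W(z) = -3*z
-311*(W(17) + M(4)) = -311*(-3*17 + 9) = -311*(-51 + 9) = -311*(-42) = 13062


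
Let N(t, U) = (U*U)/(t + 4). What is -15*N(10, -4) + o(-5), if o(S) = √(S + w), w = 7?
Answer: -120/7 + √2 ≈ -15.729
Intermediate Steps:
N(t, U) = U²/(4 + t)
o(S) = √(7 + S) (o(S) = √(S + 7) = √(7 + S))
-15*N(10, -4) + o(-5) = -15*(-4)²/(4 + 10) + √(7 - 5) = -240/14 + √2 = -15*8/7 + √2 = -120/7 + √2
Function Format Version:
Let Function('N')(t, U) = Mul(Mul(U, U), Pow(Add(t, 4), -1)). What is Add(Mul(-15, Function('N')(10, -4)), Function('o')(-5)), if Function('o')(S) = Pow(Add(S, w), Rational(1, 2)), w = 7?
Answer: Add(Rational(-120, 7), Pow(2, Rational(1, 2))) ≈ -15.729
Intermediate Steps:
Function('N')(t, U) = Mul(Pow(U, 2), Pow(Add(4, t), -1))
Function('o')(S) = Pow(Add(7, S), Rational(1, 2)) (Function('o')(S) = Pow(Add(S, 7), Rational(1, 2)) = Pow(Add(7, S), Rational(1, 2)))
Add(Mul(-15, Function('N')(10, -4)), Function('o')(-5)) = Add(Mul(-15, Mul(Pow(-4, 2), Pow(Add(4, 10), -1))), Pow(Add(7, -5), Rational(1, 2))) = Add(Mul(-15, Mul(16, Pow(14, -1))), Pow(2, Rational(1, 2))) = Add(Mul(-15, Mul(16, Rational(1, 14))), Pow(2, Rational(1, 2))) = Add(Mul(-15, Rational(8, 7)), Pow(2, Rational(1, 2))) = Add(Rational(-120, 7), Pow(2, Rational(1, 2)))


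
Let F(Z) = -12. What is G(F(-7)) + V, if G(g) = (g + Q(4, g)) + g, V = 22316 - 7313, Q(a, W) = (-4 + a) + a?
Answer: 14983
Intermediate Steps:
Q(a, W) = -4 + 2*a
V = 15003
G(g) = 4 + 2*g (G(g) = (g + (-4 + 2*4)) + g = (g + (-4 + 8)) + g = (g + 4) + g = (4 + g) + g = 4 + 2*g)
G(F(-7)) + V = (4 + 2*(-12)) + 15003 = (4 - 24) + 15003 = -20 + 15003 = 14983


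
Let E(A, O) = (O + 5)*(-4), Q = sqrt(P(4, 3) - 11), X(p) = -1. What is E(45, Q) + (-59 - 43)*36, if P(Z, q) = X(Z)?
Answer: -3692 - 8*I*sqrt(3) ≈ -3692.0 - 13.856*I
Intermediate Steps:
P(Z, q) = -1
Q = 2*I*sqrt(3) (Q = sqrt(-1 - 11) = sqrt(-12) = 2*I*sqrt(3) ≈ 3.4641*I)
E(A, O) = -20 - 4*O (E(A, O) = (5 + O)*(-4) = -20 - 4*O)
E(45, Q) + (-59 - 43)*36 = (-20 - 8*I*sqrt(3)) + (-59 - 43)*36 = (-20 - 8*I*sqrt(3)) - 102*36 = (-20 - 8*I*sqrt(3)) - 3672 = -3692 - 8*I*sqrt(3)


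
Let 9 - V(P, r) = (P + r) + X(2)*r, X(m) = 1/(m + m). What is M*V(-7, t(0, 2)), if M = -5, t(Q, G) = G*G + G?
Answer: -85/2 ≈ -42.500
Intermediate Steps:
X(m) = 1/(2*m)
t(Q, G) = G + G² (t(Q, G) = G² + G = G + G²)
V(P, r) = 9 - P - 5*r/4 (V(P, r) = 9 - ((P + r) + ((½)/2)*r) = 9 - ((P + r) + ((½)*(½))*r) = 9 - ((P + r) + r/4) = 9 - (P + 5*r/4) = 9 + (-P - 5*r/4) = 9 - P - 5*r/4)
M*V(-7, t(0, 2)) = -5*(9 - 1*(-7) - 5*(1 + 2)/2) = -5*(9 + 7 - 5*3/2) = -5*(9 + 7 - 5/4*6) = -5*(9 + 7 - 15/2) = -5*17/2 = -85/2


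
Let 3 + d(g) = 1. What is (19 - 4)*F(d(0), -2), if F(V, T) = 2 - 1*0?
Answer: 30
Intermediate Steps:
d(g) = -2 (d(g) = -3 + 1 = -2)
F(V, T) = 2 (F(V, T) = 2 + 0 = 2)
(19 - 4)*F(d(0), -2) = (19 - 4)*2 = 15*2 = 30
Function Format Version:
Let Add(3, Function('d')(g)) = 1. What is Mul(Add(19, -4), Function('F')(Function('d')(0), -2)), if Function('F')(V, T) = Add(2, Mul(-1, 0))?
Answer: 30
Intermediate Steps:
Function('d')(g) = -2 (Function('d')(g) = Add(-3, 1) = -2)
Function('F')(V, T) = 2 (Function('F')(V, T) = Add(2, 0) = 2)
Mul(Add(19, -4), Function('F')(Function('d')(0), -2)) = Mul(Add(19, -4), 2) = Mul(15, 2) = 30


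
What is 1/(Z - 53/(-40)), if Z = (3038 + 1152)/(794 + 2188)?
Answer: 59640/162823 ≈ 0.36629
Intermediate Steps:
Z = 2095/1491 (Z = 4190/2982 = 4190*(1/2982) = 2095/1491 ≈ 1.4051)
1/(Z - 53/(-40)) = 1/(2095/1491 - 53/(-40)) = 1/(2095/1491 - 1/40*(-53)) = 1/(2095/1491 + 53/40) = 1/(162823/59640) = 59640/162823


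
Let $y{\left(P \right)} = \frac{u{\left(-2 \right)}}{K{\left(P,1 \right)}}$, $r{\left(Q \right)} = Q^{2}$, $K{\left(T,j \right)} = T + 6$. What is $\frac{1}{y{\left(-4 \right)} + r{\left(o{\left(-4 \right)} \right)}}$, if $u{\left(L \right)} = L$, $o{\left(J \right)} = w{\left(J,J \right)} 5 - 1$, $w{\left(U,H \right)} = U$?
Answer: $\frac{1}{440} \approx 0.0022727$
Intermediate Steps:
$o{\left(J \right)} = -1 + 5 J$ ($o{\left(J \right)} = J 5 - 1 = 5 J - 1 = -1 + 5 J$)
$K{\left(T,j \right)} = 6 + T$
$y{\left(P \right)} = - \frac{2}{6 + P}$
$\frac{1}{y{\left(-4 \right)} + r{\left(o{\left(-4 \right)} \right)}} = \frac{1}{- \frac{2}{6 - 4} + \left(-1 + 5 \left(-4\right)\right)^{2}} = \frac{1}{- \frac{2}{2} + \left(-1 - 20\right)^{2}} = \frac{1}{\left(-2\right) \frac{1}{2} + \left(-21\right)^{2}} = \frac{1}{-1 + 441} = \frac{1}{440}$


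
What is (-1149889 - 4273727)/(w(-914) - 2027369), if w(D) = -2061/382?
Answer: 2071821312/774457019 ≈ 2.6752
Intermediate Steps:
w(D) = -2061/382 (w(D) = -2061*1/382 = -2061/382)
(-1149889 - 4273727)/(w(-914) - 2027369) = (-1149889 - 4273727)/(-2061/382 - 2027369) = -5423616/(-774457019/382) = -5423616*(-382/774457019) = 2071821312/774457019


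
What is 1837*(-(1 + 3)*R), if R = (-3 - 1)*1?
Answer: 29392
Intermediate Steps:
R = -4 (R = -4*1 = -4)
1837*(-(1 + 3)*R) = 1837*(-(1 + 3)*(-4)) = 1837*(-4*(-4)) = 1837*(-1*(-16)) = 1837*16 = 29392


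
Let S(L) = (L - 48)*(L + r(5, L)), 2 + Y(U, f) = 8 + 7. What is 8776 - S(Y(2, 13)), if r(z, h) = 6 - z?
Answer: 9266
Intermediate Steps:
Y(U, f) = 13 (Y(U, f) = -2 + (8 + 7) = -2 + 15 = 13)
S(L) = (1 + L)*(-48 + L) (S(L) = (L - 48)*(L + (6 - 1*5)) = (-48 + L)*(L + (6 - 5)) = (-48 + L)*(L + 1) = (-48 + L)*(1 + L) = (1 + L)*(-48 + L))
8776 - S(Y(2, 13)) = 8776 - (-48 + 13**2 - 47*13) = 8776 - (-48 + 169 - 611) = 8776 - 1*(-490) = 8776 + 490 = 9266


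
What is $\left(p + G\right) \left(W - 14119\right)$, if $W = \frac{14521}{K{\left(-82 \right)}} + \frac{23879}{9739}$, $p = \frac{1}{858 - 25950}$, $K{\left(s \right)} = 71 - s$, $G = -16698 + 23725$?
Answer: $- \frac{3683916917171038561}{37388761164} \approx -9.853 \cdot 10^{7}$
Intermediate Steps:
$G = 7027$
$p = - \frac{1}{25092}$ ($p = \frac{1}{-25092} = - \frac{1}{25092} \approx -3.9853 \cdot 10^{-5}$)
$W = \frac{145073506}{1490067}$ ($W = \frac{14521}{71 - -82} + \frac{23879}{9739} = \frac{14521}{71 + 82} + 23879 \cdot \frac{1}{9739} = \frac{14521}{153} + \frac{23879}{9739} = \frac{145073506}{1490067} \approx 97.36$)
$\left(p + G\right) \left(W - 14119\right) = \left(- \frac{1}{25092} + 7027\right) \left(\frac{145073506}{1490067} - 14119\right) = \frac{176321483}{25092} \left(- \frac{20893182467}{1490067}\right) = - \frac{3683916917171038561}{37388761164}$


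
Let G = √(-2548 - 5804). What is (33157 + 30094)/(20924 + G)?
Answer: 330865981/109455532 - 189753*I*√58/109455532 ≈ 3.0228 - 0.013203*I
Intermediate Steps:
G = 12*I*√58 (G = √(-8352) = 12*I*√58 ≈ 91.389*I)
(33157 + 30094)/(20924 + G) = (33157 + 30094)/(20924 + 12*I*√58) = 63251/(20924 + 12*I*√58)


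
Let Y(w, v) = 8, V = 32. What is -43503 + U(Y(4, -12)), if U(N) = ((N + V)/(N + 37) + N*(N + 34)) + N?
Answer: -388423/9 ≈ -43158.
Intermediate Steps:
U(N) = N + N*(34 + N) + (32 + N)/(37 + N) (U(N) = ((N + 32)/(N + 37) + N*(N + 34)) + N = ((32 + N)/(37 + N) + N*(34 + N)) + N = (N*(34 + N) + (32 + N)/(37 + N)) + N = N + N*(34 + N) + (32 + N)/(37 + N))
-43503 + U(Y(4, -12)) = -43503 + (32 + 8³ + 72*8² + 1296*8)/(37 + 8) = -43503 + (32 + 512 + 72*64 + 10368)/45 = -43503 + (32 + 512 + 4608 + 10368)/45 = -43503 + (1/45)*15520 = -43503 + 3104/9 = -388423/9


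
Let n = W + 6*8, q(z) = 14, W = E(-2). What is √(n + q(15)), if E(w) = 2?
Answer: 8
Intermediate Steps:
W = 2
n = 50 (n = 2 + 6*8 = 2 + 48 = 50)
√(n + q(15)) = √(50 + 14) = √64 = 8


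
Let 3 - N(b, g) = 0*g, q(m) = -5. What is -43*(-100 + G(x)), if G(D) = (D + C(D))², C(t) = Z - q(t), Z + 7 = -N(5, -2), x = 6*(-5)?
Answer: -48375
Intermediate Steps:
N(b, g) = 3 (N(b, g) = 3 - 0*g = 3 - 1*0 = 3 + 0 = 3)
x = -30
Z = -10 (Z = -7 - 1*3 = -7 - 3 = -10)
C(t) = -5 (C(t) = -10 - 1*(-5) = -10 + 5 = -5)
G(D) = (-5 + D)² (G(D) = (D - 5)² = (-5 + D)²)
-43*(-100 + G(x)) = -43*(-100 + (-5 - 30)²) = -43*(-100 + (-35)²) = -43*(-100 + 1225) = -43*1125 = -48375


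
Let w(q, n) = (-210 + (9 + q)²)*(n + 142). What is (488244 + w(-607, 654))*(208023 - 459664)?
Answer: -71711109117388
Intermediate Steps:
w(q, n) = (-210 + (9 + q)²)*(142 + n)
(488244 + w(-607, 654))*(208023 - 459664) = (488244 + (-29820 - 210*654 + 142*(9 - 607)² + 654*(9 - 607)²))*(208023 - 459664) = (488244 + (-29820 - 137340 + 142*(-598)² + 654*(-598)²))*(-251641) = (488244 + (-29820 - 137340 + 142*357604 + 654*357604))*(-251641) = (488244 + (-29820 - 137340 + 50779768 + 233873016))*(-251641) = (488244 + 284485624)*(-251641) = 284973868*(-251641) = -71711109117388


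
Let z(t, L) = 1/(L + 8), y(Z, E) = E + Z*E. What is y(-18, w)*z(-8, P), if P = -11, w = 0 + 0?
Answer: 0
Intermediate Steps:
w = 0
y(Z, E) = E + E*Z
z(t, L) = 1/(8 + L)
y(-18, w)*z(-8, P) = (0*(1 - 18))/(8 - 11) = (0*(-17))/(-3) = 0*(-⅓) = 0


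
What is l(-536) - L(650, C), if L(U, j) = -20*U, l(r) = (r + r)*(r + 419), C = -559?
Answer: 138424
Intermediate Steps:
l(r) = 2*r*(419 + r) (l(r) = (2*r)*(419 + r) = 2*r*(419 + r))
l(-536) - L(650, C) = 2*(-536)*(419 - 536) - (-20)*650 = 2*(-536)*(-117) - 1*(-13000) = 125424 + 13000 = 138424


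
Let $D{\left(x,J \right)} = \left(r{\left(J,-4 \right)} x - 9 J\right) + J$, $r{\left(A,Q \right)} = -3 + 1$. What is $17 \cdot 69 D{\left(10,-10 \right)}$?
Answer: $70380$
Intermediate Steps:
$r{\left(A,Q \right)} = -2$
$D{\left(x,J \right)} = - 8 J - 2 x$ ($D{\left(x,J \right)} = \left(- 2 x - 9 J\right) + J = \left(- 9 J - 2 x\right) + J = - 8 J - 2 x$)
$17 \cdot 69 D{\left(10,-10 \right)} = 17 \cdot 69 \left(\left(-8\right) \left(-10\right) - 20\right) = 1173 \left(80 - 20\right) = 1173 \cdot 60 = 70380$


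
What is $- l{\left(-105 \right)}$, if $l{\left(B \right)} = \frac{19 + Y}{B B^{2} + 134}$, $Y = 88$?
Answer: $\frac{107}{1157491} \approx 9.2441 \cdot 10^{-5}$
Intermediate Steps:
$l{\left(B \right)} = \frac{107}{134 + B^{3}}$ ($l{\left(B \right)} = \frac{19 + 88}{B B^{2} + 134} = \frac{107}{B^{3} + 134} = \frac{107}{134 + B^{3}}$)
$- l{\left(-105 \right)} = - \frac{107}{134 + \left(-105\right)^{3}} = - \frac{107}{134 - 1157625} = - \frac{107}{-1157491} = - \frac{107 \left(-1\right)}{1157491} = \left(-1\right) \left(- \frac{107}{1157491}\right) = \frac{107}{1157491}$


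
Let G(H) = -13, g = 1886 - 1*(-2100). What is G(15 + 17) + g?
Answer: 3973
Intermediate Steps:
g = 3986 (g = 1886 + 2100 = 3986)
G(15 + 17) + g = -13 + 3986 = 3973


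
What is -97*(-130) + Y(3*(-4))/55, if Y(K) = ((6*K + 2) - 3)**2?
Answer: 698879/55 ≈ 12707.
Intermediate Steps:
Y(K) = (-1 + 6*K)**2 (Y(K) = ((2 + 6*K) - 3)**2 = (-1 + 6*K)**2)
-97*(-130) + Y(3*(-4))/55 = -97*(-130) + (-1 + 6*(3*(-4)))**2/55 = 12610 + (-1 + 6*(-12))**2*(1/55) = 12610 + (-1 - 72)**2*(1/55) = 12610 + (-73)**2*(1/55) = 12610 + 5329*(1/55) = 12610 + 5329/55 = 698879/55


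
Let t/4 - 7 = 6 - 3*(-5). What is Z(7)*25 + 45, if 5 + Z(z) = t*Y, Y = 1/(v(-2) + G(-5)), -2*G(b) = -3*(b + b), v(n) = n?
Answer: -4160/17 ≈ -244.71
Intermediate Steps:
G(b) = 3*b (G(b) = -(-3)*(b + b)/2 = -(-3)*2*b/2 = -(-3)*b = 3*b)
t = 112 (t = 28 + 4*(6 - 3*(-5)) = 28 + 4*(6 + 15) = 28 + 4*21 = 28 + 84 = 112)
Y = -1/17 (Y = 1/(-2 + 3*(-5)) = 1/(-2 - 15) = 1/(-17) = -1/17 ≈ -0.058824)
Z(z) = -197/17 (Z(z) = -5 + 112*(-1/17) = -5 - 112/17 = -197/17)
Z(7)*25 + 45 = -197/17*25 + 45 = -4925/17 + 45 = -4160/17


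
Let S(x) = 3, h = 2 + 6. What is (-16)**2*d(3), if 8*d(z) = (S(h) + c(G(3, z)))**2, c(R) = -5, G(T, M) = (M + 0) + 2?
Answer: 128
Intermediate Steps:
G(T, M) = 2 + M (G(T, M) = M + 2 = 2 + M)
h = 8
d(z) = 1/2 (d(z) = (3 - 5)**2/8 = (1/8)*(-2)**2 = (1/8)*4 = 1/2)
(-16)**2*d(3) = (-16)**2*(1/2) = 256*(1/2) = 128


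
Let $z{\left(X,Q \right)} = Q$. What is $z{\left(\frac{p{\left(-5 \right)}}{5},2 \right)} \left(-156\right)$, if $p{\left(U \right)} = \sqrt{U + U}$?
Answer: $-312$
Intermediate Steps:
$p{\left(U \right)} = \sqrt{2} \sqrt{U}$ ($p{\left(U \right)} = \sqrt{2 U} = \sqrt{2} \sqrt{U}$)
$z{\left(\frac{p{\left(-5 \right)}}{5},2 \right)} \left(-156\right) = 2 \left(-156\right) = -312$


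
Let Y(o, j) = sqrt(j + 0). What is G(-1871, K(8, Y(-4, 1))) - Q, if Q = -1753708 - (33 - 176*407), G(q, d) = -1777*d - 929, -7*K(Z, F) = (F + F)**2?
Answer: 11775368/7 ≈ 1.6822e+6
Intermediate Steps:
Y(o, j) = sqrt(j)
K(Z, F) = -4*F**2/7 (K(Z, F) = -(F + F)**2/7 = -4*F**2/7)
G(q, d) = -929 - 1777*d
Q = -1682109 (Q = -1753708 - (33 - 71632) = -1753708 - 1*(-71599) = -1753708 + 71599 = -1682109)
G(-1871, K(8, Y(-4, 1))) - Q = (-929 - (-7108)*(sqrt(1))**2/7) - 1*(-1682109) = (-929 - (-7108)*1**2/7) + 1682109 = (-929 - (-7108)/7) + 1682109 = (-929 - 1777*(-4/7)) + 1682109 = (-929 + 7108/7) + 1682109 = 605/7 + 1682109 = 11775368/7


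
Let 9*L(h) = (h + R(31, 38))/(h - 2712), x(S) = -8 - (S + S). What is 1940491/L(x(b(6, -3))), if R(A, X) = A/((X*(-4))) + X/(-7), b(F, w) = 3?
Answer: 5628324287824/2321 ≈ 2.4250e+9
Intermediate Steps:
R(A, X) = -X/7 - A/(4*X) (R(A, X) = A/((-4*X)) + X*(-1/7) = A*(-1/(4*X)) - X/7 = -A/(4*X) - X/7 = -X/7 - A/(4*X))
x(S) = -8 - 2*S
L(h) = (-5993/1064 + h)/(9*(-2712 + h)) (L(h) = ((h + (-1/7*38 - 1/4*31/38))/(h - 2712))/9 = ((h + (-38/7 - 1/4*31*1/38))/(-2712 + h))/9 = ((h + (-38/7 - 31/152))/(-2712 + h))/9 = ((h - 5993/1064)/(-2712 + h))/9 = ((-5993/1064 + h)/(-2712 + h))/9 = (-5993/1064 + h)/(9*(-2712 + h)))
1940491/L(x(b(6, -3))) = 1940491/(((-5993 + 1064*(-8 - 2*3))/(9576*(-2712 + (-8 - 2*3))))) = 1940491/(((-5993 + 1064*(-8 - 6))/(9576*(-2712 + (-8 - 6))))) = 1940491/(((-5993 + 1064*(-14))/(9576*(-2712 - 14)))) = 1940491/(((1/9576)*(-5993 - 14896)/(-2726))) = 1940491/(((1/9576)*(-1/2726)*(-20889))) = 1940491/(2321/2900464) = 1940491*(2900464/2321) = 5628324287824/2321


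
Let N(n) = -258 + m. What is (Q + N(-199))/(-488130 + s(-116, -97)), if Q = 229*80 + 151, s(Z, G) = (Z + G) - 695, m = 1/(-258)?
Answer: -4698953/126171804 ≈ -0.037242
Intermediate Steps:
m = -1/258 ≈ -0.0038760
s(Z, G) = -695 + G + Z (s(Z, G) = (G + Z) - 695 = -695 + G + Z)
Q = 18471 (Q = 18320 + 151 = 18471)
N(n) = -66565/258 (N(n) = -258 - 1/258 = -66565/258)
(Q + N(-199))/(-488130 + s(-116, -97)) = (18471 - 66565/258)/(-488130 + (-695 - 97 - 116)) = 4698953/(258*(-488130 - 908)) = (4698953/258)/(-489038) = (4698953/258)*(-1/489038) = -4698953/126171804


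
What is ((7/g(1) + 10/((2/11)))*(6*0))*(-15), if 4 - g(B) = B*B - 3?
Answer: 0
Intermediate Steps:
g(B) = 7 - B² (g(B) = 4 - (B*B - 3) = 4 - (B² - 3) = 4 - (-3 + B²) = 4 + (3 - B²) = 7 - B²)
((7/g(1) + 10/((2/11)))*(6*0))*(-15) = ((7/(7 - 1*1²) + 10/((2/11)))*(6*0))*(-15) = ((7/(7 - 1*1) + 10/((2*(1/11))))*0)*(-15) = ((7/(7 - 1) + 10/(2/11))*0)*(-15) = ((7/6 + 10*(11/2))*0)*(-15) = ((7*(⅙) + 55)*0)*(-15) = ((7/6 + 55)*0)*(-15) = ((337/6)*0)*(-15) = 0*(-15) = 0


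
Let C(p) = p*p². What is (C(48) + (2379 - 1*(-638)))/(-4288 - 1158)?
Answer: -113609/5446 ≈ -20.861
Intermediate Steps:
C(p) = p³
(C(48) + (2379 - 1*(-638)))/(-4288 - 1158) = (48³ + (2379 - 1*(-638)))/(-4288 - 1158) = (110592 + (2379 + 638))/(-5446) = (110592 + 3017)*(-1/5446) = 113609*(-1/5446) = -113609/5446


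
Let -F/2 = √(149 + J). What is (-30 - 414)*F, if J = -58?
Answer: 888*√91 ≈ 8471.0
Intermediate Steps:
F = -2*√91 (F = -2*√(149 - 58) = -2*√91 ≈ -19.079)
(-30 - 414)*F = (-30 - 414)*(-2*√91) = -(-888)*√91 = 888*√91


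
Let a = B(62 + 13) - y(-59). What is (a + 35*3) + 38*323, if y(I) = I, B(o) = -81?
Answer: 12357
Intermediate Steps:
a = -22 (a = -81 - 1*(-59) = -81 + 59 = -22)
(a + 35*3) + 38*323 = (-22 + 35*3) + 38*323 = (-22 + 105) + 12274 = 83 + 12274 = 12357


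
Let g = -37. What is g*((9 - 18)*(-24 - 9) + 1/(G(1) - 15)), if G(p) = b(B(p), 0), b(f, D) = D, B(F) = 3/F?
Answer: -164798/15 ≈ -10987.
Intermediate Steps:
G(p) = 0
g*((9 - 18)*(-24 - 9) + 1/(G(1) - 15)) = -37*((9 - 18)*(-24 - 9) + 1/(0 - 15)) = -37*(-9*(-33) + 1/(-15)) = -37*(297 - 1/15) = -37*4454/15 = -164798/15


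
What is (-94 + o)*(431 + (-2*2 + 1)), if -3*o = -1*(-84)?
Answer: -52216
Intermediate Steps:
o = -28 (o = -(-1)*(-84)/3 = -⅓*84 = -28)
(-94 + o)*(431 + (-2*2 + 1)) = (-94 - 28)*(431 + (-2*2 + 1)) = -122*(431 + (-4 + 1)) = -122*(431 - 3) = -122*428 = -52216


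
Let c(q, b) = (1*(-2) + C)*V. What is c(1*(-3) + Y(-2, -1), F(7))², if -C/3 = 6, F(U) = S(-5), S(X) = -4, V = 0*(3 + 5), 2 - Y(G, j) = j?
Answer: 0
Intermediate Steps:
Y(G, j) = 2 - j
V = 0 (V = 0*8 = 0)
F(U) = -4
C = -18 (C = -3*6 = -18)
c(q, b) = 0 (c(q, b) = (1*(-2) - 18)*0 = (-2 - 18)*0 = -20*0 = 0)
c(1*(-3) + Y(-2, -1), F(7))² = 0² = 0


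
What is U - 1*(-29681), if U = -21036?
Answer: 8645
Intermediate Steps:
U - 1*(-29681) = -21036 - 1*(-29681) = -21036 + 29681 = 8645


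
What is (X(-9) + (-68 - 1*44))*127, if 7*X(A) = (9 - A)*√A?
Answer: -14224 + 6858*I/7 ≈ -14224.0 + 979.71*I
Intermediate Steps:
X(A) = √A*(9 - A)/7 (X(A) = ((9 - A)*√A)/7 = (√A*(9 - A))/7 = √A*(9 - A)/7)
(X(-9) + (-68 - 1*44))*127 = (√(-9)*(9 - 1*(-9))/7 + (-68 - 1*44))*127 = ((3*I)*(9 + 9)/7 + (-68 - 44))*127 = ((⅐)*(3*I)*18 - 112)*127 = (54*I/7 - 112)*127 = (-112 + 54*I/7)*127 = -14224 + 6858*I/7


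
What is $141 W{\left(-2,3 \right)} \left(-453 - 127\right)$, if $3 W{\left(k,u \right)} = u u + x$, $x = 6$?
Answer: $-408900$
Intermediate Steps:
$W{\left(k,u \right)} = 2 + \frac{u^{2}}{3}$ ($W{\left(k,u \right)} = \frac{u u + 6}{3} = \frac{u^{2} + 6}{3} = \frac{6 + u^{2}}{3} = 2 + \frac{u^{2}}{3}$)
$141 W{\left(-2,3 \right)} \left(-453 - 127\right) = 141 \left(2 + \frac{3^{2}}{3}\right) \left(-453 - 127\right) = 141 \left(2 + \frac{1}{3} \cdot 9\right) \left(-580\right) = 141 \left(2 + 3\right) \left(-580\right) = 141 \cdot 5 \left(-580\right) = 705 \left(-580\right) = -408900$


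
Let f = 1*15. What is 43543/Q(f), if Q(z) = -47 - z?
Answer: -43543/62 ≈ -702.31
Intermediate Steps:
f = 15
43543/Q(f) = 43543/(-47 - 1*15) = 43543/(-47 - 15) = 43543/(-62) = 43543*(-1/62) = -43543/62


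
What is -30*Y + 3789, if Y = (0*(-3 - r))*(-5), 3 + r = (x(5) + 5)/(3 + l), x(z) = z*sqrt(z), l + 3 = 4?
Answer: 3789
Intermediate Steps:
l = 1 (l = -3 + 4 = 1)
x(z) = z**(3/2)
r = -7/4 + 5*sqrt(5)/4 (r = -3 + (5**(3/2) + 5)/(3 + 1) = -3 + (5*sqrt(5) + 5)/4 = -3 + (5 + 5*sqrt(5))*(1/4) = -3 + (5/4 + 5*sqrt(5)/4) = -7/4 + 5*sqrt(5)/4 ≈ 1.0451)
Y = 0 (Y = (0*(-3 - (-7/4 + 5*sqrt(5)/4)))*(-5) = (0*(-3 + (7/4 - 5*sqrt(5)/4)))*(-5) = (0*(-5/4 - 5*sqrt(5)/4))*(-5) = 0*(-5) = 0)
-30*Y + 3789 = -30*0 + 3789 = 0 + 3789 = 3789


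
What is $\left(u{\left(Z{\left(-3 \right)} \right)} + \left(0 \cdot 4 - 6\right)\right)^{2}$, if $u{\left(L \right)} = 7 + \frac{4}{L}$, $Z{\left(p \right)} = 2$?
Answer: $9$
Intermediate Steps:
$\left(u{\left(Z{\left(-3 \right)} \right)} + \left(0 \cdot 4 - 6\right)\right)^{2} = \left(\left(7 + \frac{4}{2}\right) + \left(0 \cdot 4 - 6\right)\right)^{2} = \left(\left(7 + 4 \cdot \frac{1}{2}\right) + \left(0 - 6\right)\right)^{2} = \left(\left(7 + 2\right) - 6\right)^{2} = \left(9 - 6\right)^{2} = 3^{2} = 9$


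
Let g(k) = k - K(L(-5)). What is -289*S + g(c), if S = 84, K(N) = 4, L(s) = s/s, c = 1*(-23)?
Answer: -24303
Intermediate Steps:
c = -23
L(s) = 1
g(k) = -4 + k (g(k) = k - 1*4 = k - 4 = -4 + k)
-289*S + g(c) = -289*84 + (-4 - 23) = -24276 - 27 = -24303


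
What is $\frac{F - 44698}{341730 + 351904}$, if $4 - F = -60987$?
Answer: $\frac{16293}{693634} \approx 0.023489$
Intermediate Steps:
$F = 60991$ ($F = 4 - -60987 = 4 + 60987 = 60991$)
$\frac{F - 44698}{341730 + 351904} = \frac{60991 - 44698}{341730 + 351904} = \frac{16293}{693634}$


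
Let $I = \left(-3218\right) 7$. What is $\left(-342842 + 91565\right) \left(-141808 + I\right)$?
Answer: $41293354518$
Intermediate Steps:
$I = -22526$
$\left(-342842 + 91565\right) \left(-141808 + I\right) = \left(-342842 + 91565\right) \left(-141808 - 22526\right) = \left(-251277\right) \left(-164334\right) = 41293354518$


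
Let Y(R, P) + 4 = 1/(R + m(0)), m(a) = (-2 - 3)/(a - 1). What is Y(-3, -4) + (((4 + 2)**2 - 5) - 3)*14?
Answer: 777/2 ≈ 388.50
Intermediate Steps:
m(a) = -5/(-1 + a)
Y(R, P) = -4 + 1/(5 + R) (Y(R, P) = -4 + 1/(R - 5/(-1 + 0)) = -4 + 1/(R - 5/(-1)) = -4 + 1/(R - 5*(-1)) = -4 + 1/(R + 5) = -4 + 1/(5 + R))
Y(-3, -4) + (((4 + 2)**2 - 5) - 3)*14 = (-19 - 4*(-3))/(5 - 3) + (((4 + 2)**2 - 5) - 3)*14 = (-19 + 12)/2 + ((6**2 - 5) - 3)*14 = (1/2)*(-7) + ((36 - 5) - 3)*14 = -7/2 + (31 - 3)*14 = -7/2 + 28*14 = -7/2 + 392 = 777/2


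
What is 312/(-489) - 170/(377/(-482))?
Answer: 13317012/61451 ≈ 216.71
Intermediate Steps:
312/(-489) - 170/(377/(-482)) = 312*(-1/489) - 170/(377*(-1/482)) = -104/163 - 170/(-377/482) = -104/163 - 170*(-482/377) = -104/163 + 81940/377 = 13317012/61451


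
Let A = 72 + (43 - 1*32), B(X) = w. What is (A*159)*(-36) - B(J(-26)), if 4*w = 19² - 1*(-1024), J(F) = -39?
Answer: -1901753/4 ≈ -4.7544e+5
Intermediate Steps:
w = 1385/4 (w = (19² - 1*(-1024))/4 = (361 + 1024)/4 = (¼)*1385 = 1385/4 ≈ 346.25)
B(X) = 1385/4
A = 83 (A = 72 + (43 - 32) = 72 + 11 = 83)
(A*159)*(-36) - B(J(-26)) = (83*159)*(-36) - 1*1385/4 = 13197*(-36) - 1385/4 = -475092 - 1385/4 = -1901753/4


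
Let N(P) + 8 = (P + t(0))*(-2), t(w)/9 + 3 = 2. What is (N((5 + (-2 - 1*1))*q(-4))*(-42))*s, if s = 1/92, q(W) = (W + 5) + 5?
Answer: 147/23 ≈ 6.3913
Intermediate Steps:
q(W) = 10 + W (q(W) = (5 + W) + 5 = 10 + W)
t(w) = -9 (t(w) = -27 + 9*2 = -27 + 18 = -9)
s = 1/92 ≈ 0.010870
N(P) = 10 - 2*P (N(P) = -8 + (P - 9)*(-2) = -8 + (-9 + P)*(-2) = -8 + (18 - 2*P) = 10 - 2*P)
(N((5 + (-2 - 1*1))*q(-4))*(-42))*s = ((10 - 2*(5 + (-2 - 1*1))*(10 - 4))*(-42))*(1/92) = ((10 - 2*(5 + (-2 - 1))*6)*(-42))*(1/92) = ((10 - 2*(5 - 3)*6)*(-42))*(1/92) = ((10 - 4*6)*(-42))*(1/92) = ((10 - 2*12)*(-42))*(1/92) = ((10 - 24)*(-42))*(1/92) = -14*(-42)*(1/92) = 588*(1/92) = 147/23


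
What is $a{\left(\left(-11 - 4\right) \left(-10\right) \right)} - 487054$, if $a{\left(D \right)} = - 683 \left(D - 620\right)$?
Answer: $-166044$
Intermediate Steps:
$a{\left(D \right)} = 423460 - 683 D$ ($a{\left(D \right)} = - 683 \left(-620 + D\right) = 423460 - 683 D$)
$a{\left(\left(-11 - 4\right) \left(-10\right) \right)} - 487054 = \left(423460 - 683 \left(-11 - 4\right) \left(-10\right)\right) - 487054 = \left(423460 - 683 \left(\left(-15\right) \left(-10\right)\right)\right) - 487054 = \left(423460 - 102450\right) - 487054 = 321010 - 487054 = -166044$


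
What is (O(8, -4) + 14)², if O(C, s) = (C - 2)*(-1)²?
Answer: 400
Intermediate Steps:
O(C, s) = -2 + C (O(C, s) = (-2 + C)*1 = -2 + C)
(O(8, -4) + 14)² = ((-2 + 8) + 14)² = (6 + 14)² = 20² = 400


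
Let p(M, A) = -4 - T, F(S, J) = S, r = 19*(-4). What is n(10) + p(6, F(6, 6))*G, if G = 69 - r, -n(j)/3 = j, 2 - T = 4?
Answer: -320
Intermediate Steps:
T = -2 (T = 2 - 1*4 = 2 - 4 = -2)
r = -76
n(j) = -3*j
p(M, A) = -2 (p(M, A) = -4 - 1*(-2) = -4 + 2 = -2)
G = 145 (G = 69 - 1*(-76) = 69 + 76 = 145)
n(10) + p(6, F(6, 6))*G = -3*10 - 2*145 = -30 - 290 = -320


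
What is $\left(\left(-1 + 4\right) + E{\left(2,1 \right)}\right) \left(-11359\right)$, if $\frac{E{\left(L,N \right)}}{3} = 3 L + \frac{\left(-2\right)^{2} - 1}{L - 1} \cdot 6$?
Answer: $-851925$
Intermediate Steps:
$E{\left(L,N \right)} = 9 L + \frac{54}{-1 + L}$ ($E{\left(L,N \right)} = 3 \left(3 L + \frac{\left(-2\right)^{2} - 1}{L - 1} \cdot 6\right) = 3 \left(3 L + \frac{4 - 1}{-1 + L} 6\right) = 3 \left(3 L + \frac{3}{-1 + L} 6\right) = 3 \left(3 L + \frac{18}{-1 + L}\right) = 9 L + \frac{54}{-1 + L}$)
$\left(\left(-1 + 4\right) + E{\left(2,1 \right)}\right) \left(-11359\right) = \left(\left(-1 + 4\right) + \frac{9 \left(6 + 2^{2} - 2\right)}{-1 + 2}\right) \left(-11359\right) = \left(3 + \frac{9 \left(6 + 4 - 2\right)}{1}\right) \left(-11359\right) = \left(3 + 9 \cdot 1 \cdot 8\right) \left(-11359\right) = \left(3 + 72\right) \left(-11359\right) = 75 \left(-11359\right) = -851925$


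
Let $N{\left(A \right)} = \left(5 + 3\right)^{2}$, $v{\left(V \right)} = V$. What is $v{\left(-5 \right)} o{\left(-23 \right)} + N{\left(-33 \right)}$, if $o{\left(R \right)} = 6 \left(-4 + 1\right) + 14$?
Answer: $84$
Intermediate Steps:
$o{\left(R \right)} = -4$ ($o{\left(R \right)} = 6 \left(-3\right) + 14 = -18 + 14 = -4$)
$N{\left(A \right)} = 64$ ($N{\left(A \right)} = 8^{2} = 64$)
$v{\left(-5 \right)} o{\left(-23 \right)} + N{\left(-33 \right)} = \left(-5\right) \left(-4\right) + 64 = 20 + 64 = 84$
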